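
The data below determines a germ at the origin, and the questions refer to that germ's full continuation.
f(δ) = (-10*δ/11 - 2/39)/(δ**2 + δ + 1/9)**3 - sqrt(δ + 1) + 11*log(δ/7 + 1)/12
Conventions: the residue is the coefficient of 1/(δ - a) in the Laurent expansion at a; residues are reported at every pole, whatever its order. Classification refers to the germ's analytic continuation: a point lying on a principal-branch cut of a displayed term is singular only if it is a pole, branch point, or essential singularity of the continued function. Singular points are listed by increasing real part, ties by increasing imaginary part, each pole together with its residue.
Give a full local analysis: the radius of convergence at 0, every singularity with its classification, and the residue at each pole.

Denominator factor (δ**2 + δ + 1/9)^3: discriminant 5/9, real irrational roots -1/2 + (1/6)*sqrt(5) and -1/2 - (1/6)*sqrt(5); poles of order 3, moduli 1/2 - (1/6)*sqrt(5) and 1/2 + (1/6)*sqrt(5).
Branch term (11/12)*log(1 - δ/(-7)): its argument vanishes at δ = -7, a logarithmic branch point, modulus 7.
Branch term (-1)*sqrt(1 - δ/(-1)): its argument vanishes at δ = -1, a square-root branch point, modulus 1.
The radius of convergence is the smallest modulus among the singular points: 1/2 - (1/6)*sqrt(5).
The branch terms are analytic at -1/2 - (1/6)*sqrt(5) and contribute nothing to the residue; only the rational part matters.
The factor δ**2 + δ + 1/9 splits as (δ - a)(δ - a') with a = -1/2 - (1/6)*sqrt(5), a' = -1/2 + (1/6)*sqrt(5). At the order-3 pole a set g(δ) = (δ - a)^3*(rational part) = [-10*δ/11 - 2/39] / (δ - a')^3.
Order-3 pole: residue = g''(a)/2; g''(-1/2 - (1/6)*sqrt(5)) = -(168156/17875)*sqrt(5), so the residue is -(84078/17875)*sqrt(5).
The branch terms are analytic at -1/2 + (1/6)*sqrt(5) and contribute nothing to the residue; only the rational part matters.
The factor δ**2 + δ + 1/9 splits as (δ - a)(δ - a') with a = -1/2 + (1/6)*sqrt(5), a' = -1/2 - (1/6)*sqrt(5). At the order-3 pole a set g(δ) = (δ - a)^3*(rational part) = [-10*δ/11 - 2/39] / (δ - a')^3.
Order-3 pole: residue = g''(a)/2; g''(-1/2 + (1/6)*sqrt(5)) = (168156/17875)*sqrt(5), so the residue is (84078/17875)*sqrt(5).
List the singular points by increasing real part (a conjugate pair: the negative imaginary part first).

Radius of convergence at 0: 1/2 - (1/6)*sqrt(5).
At -7: a logarithmic branch point.
At -1: an algebraic (square-root) branch point.
At -1/2 - (1/6)*sqrt(5): a pole of order 3; residue -(84078/17875)*sqrt(5).
At -1/2 + (1/6)*sqrt(5): a pole of order 3; residue (84078/17875)*sqrt(5).


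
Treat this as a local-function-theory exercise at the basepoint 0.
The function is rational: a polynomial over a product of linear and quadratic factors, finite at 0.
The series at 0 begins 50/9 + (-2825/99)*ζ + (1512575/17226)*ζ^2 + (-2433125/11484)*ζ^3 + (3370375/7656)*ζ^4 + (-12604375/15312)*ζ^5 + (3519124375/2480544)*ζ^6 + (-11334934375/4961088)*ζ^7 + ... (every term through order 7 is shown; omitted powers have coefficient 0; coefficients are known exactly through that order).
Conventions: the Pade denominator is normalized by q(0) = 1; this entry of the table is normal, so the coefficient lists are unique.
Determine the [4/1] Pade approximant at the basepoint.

Taylor coefficients needed (read off): a_0 = 50/9, a_1 = -2825/99, a_2 = 1512575/17226, a_3 = -2433125/11484, a_4 = 3370375/7656, a_5 = -12604375/15312.
Write the denominator as Q(ζ) = 1 + q1*ζ. Requiring Q*f - P = O(ζ^6) with deg P <= 4 kills the coefficients of ζ^5..ζ^5 in Q*f:
  ζ^5: a_5 + q1*a_4 = 0, i.e. -12604375/15312 + (3370375/7656)*q1 = 0.
Solving this linear system: q1 = 100835/53926.
The numerator is Q*f truncated at degree 4: P0 = a_0 = 50/9; P1 = a_1 + q1*a_0 = -16146950/889779; P2 = a_2 + q1*a_1 = 727310800/21112029; P3 = a_3 + q1*a_2 = -11073137000/232232319; P4 = a_4 + q1*a_3 = 3410263000/77410773.

The Pade approximant has numerator coefficients [50/9, -16146950/889779, 727310800/21112029, -11073137000/232232319, 3410263000/77410773]; denominator coefficients [1, 100835/53926].


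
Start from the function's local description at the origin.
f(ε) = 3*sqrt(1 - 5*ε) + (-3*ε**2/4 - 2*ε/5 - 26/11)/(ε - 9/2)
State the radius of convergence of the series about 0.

The radius of convergence is 1/5.

Denominator factor (ε - 9/2): pole of order 1 at 9/2, modulus 9/2.
Branch term (3)*sqrt(1 - ε/(1/5)): its argument vanishes at ε = 1/5, a square-root branch point, modulus 1/5.
The radius of convergence is the smallest modulus among the singular points: 1/5.


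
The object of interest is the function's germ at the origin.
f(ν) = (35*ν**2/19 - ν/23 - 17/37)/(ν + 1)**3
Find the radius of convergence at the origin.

Denominator factor (ν + 1)^3: pole of order 3 at -1, modulus 1.
The radius of convergence is the smallest modulus among the singular points: 1.

The radius of convergence is 1.


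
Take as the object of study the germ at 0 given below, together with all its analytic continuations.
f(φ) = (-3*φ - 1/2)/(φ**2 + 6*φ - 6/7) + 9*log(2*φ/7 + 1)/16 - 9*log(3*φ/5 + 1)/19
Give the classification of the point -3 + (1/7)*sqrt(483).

The point is a pole of order 1.

The denominator factor φ**2 + 6*φ - 6/7 vanishes at -3 + (1/7)*sqrt(483) and appears to the power 1; the numerator there equals 17/2 - (3/7)*sqrt(483), nonzero, and no other factor vanishes.
The branch terms are analytic at this point.
Hence a pole whose order is the multiplicity, 1.


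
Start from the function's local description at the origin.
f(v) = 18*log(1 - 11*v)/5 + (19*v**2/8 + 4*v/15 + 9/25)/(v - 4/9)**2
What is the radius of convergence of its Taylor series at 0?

The radius of convergence is 1/11.

Denominator factor (v - 4/9)^2: pole of order 2 at 4/9, modulus 4/9.
Branch term (18/5)*log(1 - v/(1/11)): its argument vanishes at v = 1/11, a logarithmic branch point, modulus 1/11.
The radius of convergence is the smallest modulus among the singular points: 1/11.


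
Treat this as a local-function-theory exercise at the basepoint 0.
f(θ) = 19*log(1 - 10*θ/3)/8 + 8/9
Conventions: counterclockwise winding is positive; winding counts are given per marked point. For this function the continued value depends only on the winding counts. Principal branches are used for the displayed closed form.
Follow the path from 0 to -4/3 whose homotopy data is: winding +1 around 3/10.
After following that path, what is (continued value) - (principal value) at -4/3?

The rational part is single-valued and drops out of the difference; each branch term changes only by its own monodromy.
(19/8)*log(1 - θ/(3/10)): each positive loop around 3/10 adds 2*pi*i to the log, so winding +1 contributes (19/8)*(1)*2*pi*i = (19/4)*pi*i.
Summing the contributions at θ = -4/3 gives (19/4)*pi*i.

Continued minus principal equals (19/4)*pi*i.


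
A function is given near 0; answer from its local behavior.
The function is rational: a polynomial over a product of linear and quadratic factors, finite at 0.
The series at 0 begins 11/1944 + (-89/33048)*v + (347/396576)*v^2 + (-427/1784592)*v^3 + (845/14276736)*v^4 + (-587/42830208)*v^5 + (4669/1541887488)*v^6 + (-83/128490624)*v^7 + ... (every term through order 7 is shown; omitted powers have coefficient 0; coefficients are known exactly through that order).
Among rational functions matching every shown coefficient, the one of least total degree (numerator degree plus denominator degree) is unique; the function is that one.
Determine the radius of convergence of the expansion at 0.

The radius of convergence is 6.

No rational of total degree below 4 reproduces all 8 coefficients; solving the [1/3] Pade equations on them gives f(v) = (v/34 + 11/9)/(v + 6)**3, whose expansion matches every shown term.
Denominator factor (v + 6)^3: pole of order 3 at -6, modulus 6.
The radius of convergence is the smallest modulus among the singular points: 6.


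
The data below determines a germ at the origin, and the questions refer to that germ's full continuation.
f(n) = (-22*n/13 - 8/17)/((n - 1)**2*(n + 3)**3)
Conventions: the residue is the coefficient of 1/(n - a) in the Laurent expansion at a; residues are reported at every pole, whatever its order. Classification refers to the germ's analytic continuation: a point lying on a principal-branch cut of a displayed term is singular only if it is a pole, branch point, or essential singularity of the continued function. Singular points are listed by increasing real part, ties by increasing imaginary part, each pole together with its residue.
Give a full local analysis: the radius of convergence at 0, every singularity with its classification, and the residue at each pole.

Radius of convergence at 0: 1.
At -3: a pole of order 3; residue 31/28288.
At 1: a pole of order 2; residue -31/28288.

Denominator factor (n - 1)^2: pole of order 2 at 1, modulus 1.
Denominator factor (n + 3)^3: pole of order 3 at -3, modulus 3.
The radius of convergence is the smallest modulus among the singular points: 1.
At the order-3 pole -3 set g(n) = (n - (-3))^3*f(n) = (-22*n/13 - 8/17)/(n - 1)**2.
Order-3 pole: residue = g''(a)/2; g''(-3) = 31/14144, so the residue is 31/28288.
At the order-2 pole 1 set g(n) = (n - (1))^2*f(n) = (-22*n/13 - 8/17)/(n + 3)**3.
Order-2 pole: residue = g'(a); g'(1) = -31/28288, so the residue is -31/28288.
List the singular points by increasing real part (a conjugate pair: the negative imaginary part first).


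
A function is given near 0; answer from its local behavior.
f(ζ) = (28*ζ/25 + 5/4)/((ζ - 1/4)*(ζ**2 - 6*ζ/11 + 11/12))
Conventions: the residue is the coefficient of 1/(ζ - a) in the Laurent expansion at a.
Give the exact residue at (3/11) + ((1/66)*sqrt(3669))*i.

The residue is (-10098/11125) - ((142109/13605875)*sqrt(3669))*i.

The factor ζ**2 - 6*ζ/11 + 11/12 splits as (ζ - a)(ζ - a') with a = (3/11) + ((1/66)*sqrt(3669))*i, a' = (3/11) - ((1/66)*sqrt(3669))*i. At the order-1 pole a set g(ζ) = (ζ - a)*f(ζ) = [(28*ζ/25 + 5/4)/(ζ - 1/4)] / (ζ - a').
Simple pole: residue = g(a) at a = (3/11) + ((1/66)*sqrt(3669))*i, which is (-10098/11125) - ((142109/13605875)*sqrt(3669))*i.


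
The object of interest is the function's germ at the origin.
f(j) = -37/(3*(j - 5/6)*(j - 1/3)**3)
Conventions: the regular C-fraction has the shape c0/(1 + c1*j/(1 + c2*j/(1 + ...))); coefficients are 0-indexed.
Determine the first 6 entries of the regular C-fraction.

Taylor coefficients (expand at 0): a_0 = -1998/5, a_1 = -101898/25, a_2 = -3308688/125, a_3 = -87284628/625, a_4 = -2040939018/3125, a_5 = -44107490358/15625.
c0 = a_0 = -1998/5. Peel one level at a time: if S = 1 + c*j/S' with S'(0) = 1, then c is the j-coefficient of S and S' = c*j/(S - 1).
S_1 = c0/f = 1 + (-51/5)*j + (189/5)*j^2 + ...; c1 = -51/5.
S_2 = c1*j/(S_1 - 1) = 1 + (63/17)*j + (2286/289)*j^2 + ...; c2 = 63/17.
S_3 = c2*j/(S_2 - 1) = 1 + (-254/119)*j + (79/49)*j^2 + ...; c3 = -254/119.
S_4 = c3*j/(S_3 - 1) = 1 + (1343/1778)*j + (72675/64516)*j^2 + ...; c4 = 1343/1778.
S_5 = c4*j/(S_4 - 1) = 1 + (-29925/20066)*j + ...; c5 = -29925/20066.

The regular C-fraction coefficients are [-1998/5, -51/5, 63/17, -254/119, 1343/1778, -29925/20066].


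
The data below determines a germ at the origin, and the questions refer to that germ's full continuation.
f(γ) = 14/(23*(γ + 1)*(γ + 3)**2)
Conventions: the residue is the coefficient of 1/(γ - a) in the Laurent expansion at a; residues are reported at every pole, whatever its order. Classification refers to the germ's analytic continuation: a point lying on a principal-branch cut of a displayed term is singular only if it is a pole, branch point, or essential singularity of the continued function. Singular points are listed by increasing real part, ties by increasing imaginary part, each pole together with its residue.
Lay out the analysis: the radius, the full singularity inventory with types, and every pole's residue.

Radius of convergence at 0: 1.
At -3: a pole of order 2; residue -7/46.
At -1: a pole of order 1; residue 7/46.

Denominator factor (γ + 1): pole of order 1 at -1, modulus 1.
Denominator factor (γ + 3)^2: pole of order 2 at -3, modulus 3.
The radius of convergence is the smallest modulus among the singular points: 1.
At the order-2 pole -3 set g(γ) = (γ - (-3))^2*f(γ) = 14/(23*(γ + 1)).
Order-2 pole: residue = g'(a); g'(-3) = -7/46, so the residue is -7/46.
At the order-1 pole -1 set g(γ) = (γ - (-1))*f(γ) = 14/(23*(γ + 3)**2).
Simple pole: residue = g(a) at a = -1, which is 7/46.
List the singular points by increasing real part (a conjugate pair: the negative imaginary part first).


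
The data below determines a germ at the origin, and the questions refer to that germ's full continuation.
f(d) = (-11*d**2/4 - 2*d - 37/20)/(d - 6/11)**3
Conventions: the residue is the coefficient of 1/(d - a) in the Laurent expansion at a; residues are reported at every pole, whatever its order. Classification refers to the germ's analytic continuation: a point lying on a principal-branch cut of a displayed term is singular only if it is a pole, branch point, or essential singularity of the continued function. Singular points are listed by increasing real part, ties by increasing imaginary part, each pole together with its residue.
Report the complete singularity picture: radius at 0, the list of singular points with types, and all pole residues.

Radius of convergence at 0: 6/11.
At 6/11: a pole of order 3; residue -11/4.

Denominator factor (d - 6/11)^3: pole of order 3 at 6/11, modulus 6/11.
The radius of convergence is the smallest modulus among the singular points: 6/11.
At the order-3 pole 6/11 set g(d) = (d - (6/11))^3*f(d) = -11*d**2/4 - 2*d - 37/20.
Order-3 pole: residue = g''(a)/2; g''(6/11) = -11/2, so the residue is -11/4.


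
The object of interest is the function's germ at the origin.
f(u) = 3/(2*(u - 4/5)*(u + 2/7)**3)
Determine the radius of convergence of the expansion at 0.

The radius of convergence is 2/7.

Denominator factor (u + 2/7)^3: pole of order 3 at -2/7, modulus 2/7.
Denominator factor (u - 4/5): pole of order 1 at 4/5, modulus 4/5.
The radius of convergence is the smallest modulus among the singular points: 2/7.


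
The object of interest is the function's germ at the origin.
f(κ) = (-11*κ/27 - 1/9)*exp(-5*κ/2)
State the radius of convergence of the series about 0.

The factor exp(-5*κ/2) is entire and contributes no finite singular point.
The polynomial part has no poles.
No finite singular points: the Taylor series at 0 converges everywhere.

The radius of convergence is infinite.


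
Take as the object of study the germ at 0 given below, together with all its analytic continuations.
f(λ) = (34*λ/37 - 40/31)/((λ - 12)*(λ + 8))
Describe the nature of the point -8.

The point is a pole of order 1.

The denominator factor λ + 8 vanishes at -8 and appears to the power 1; the numerator there equals -9912/1147, nonzero, and no other factor vanishes.
Hence a pole whose order is the multiplicity, 1.


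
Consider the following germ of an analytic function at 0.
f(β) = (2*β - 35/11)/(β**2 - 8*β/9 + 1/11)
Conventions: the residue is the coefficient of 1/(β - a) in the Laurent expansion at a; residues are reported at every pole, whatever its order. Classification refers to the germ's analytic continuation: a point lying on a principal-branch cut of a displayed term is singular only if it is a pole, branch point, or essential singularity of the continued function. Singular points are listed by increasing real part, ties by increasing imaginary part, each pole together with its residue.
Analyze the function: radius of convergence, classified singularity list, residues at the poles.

Radius of convergence at 0: 4/9 - (1/99)*sqrt(1045).
At 4/9 - (1/99)*sqrt(1045): a pole of order 1; residue 1 + (227/2090)*sqrt(1045).
At 4/9 + (1/99)*sqrt(1045): a pole of order 1; residue 1 - (227/2090)*sqrt(1045).

Denominator factor (β**2 - 8*β/9 + 1/11): discriminant 380/891, real irrational roots 4/9 + (1/99)*sqrt(1045) and 4/9 - (1/99)*sqrt(1045); poles of order 1, moduli 4/9 + (1/99)*sqrt(1045) and 4/9 - (1/99)*sqrt(1045).
The radius of convergence is the smallest modulus among the singular points: 4/9 - (1/99)*sqrt(1045).
The factor β**2 - 8*β/9 + 1/11 splits as (β - a)(β - a') with a = 4/9 - (1/99)*sqrt(1045), a' = 4/9 + (1/99)*sqrt(1045). At the order-1 pole a set g(β) = (β - a)*f(β) = [2*β - 35/11] / (β - a').
Simple pole: residue = g(a) at a = 4/9 - (1/99)*sqrt(1045), which is 1 + (227/2090)*sqrt(1045).
The factor β**2 - 8*β/9 + 1/11 splits as (β - a)(β - a') with a = 4/9 + (1/99)*sqrt(1045), a' = 4/9 - (1/99)*sqrt(1045). At the order-1 pole a set g(β) = (β - a)*f(β) = [2*β - 35/11] / (β - a').
Simple pole: residue = g(a) at a = 4/9 + (1/99)*sqrt(1045), which is 1 - (227/2090)*sqrt(1045).
List the singular points by increasing real part (a conjugate pair: the negative imaginary part first).


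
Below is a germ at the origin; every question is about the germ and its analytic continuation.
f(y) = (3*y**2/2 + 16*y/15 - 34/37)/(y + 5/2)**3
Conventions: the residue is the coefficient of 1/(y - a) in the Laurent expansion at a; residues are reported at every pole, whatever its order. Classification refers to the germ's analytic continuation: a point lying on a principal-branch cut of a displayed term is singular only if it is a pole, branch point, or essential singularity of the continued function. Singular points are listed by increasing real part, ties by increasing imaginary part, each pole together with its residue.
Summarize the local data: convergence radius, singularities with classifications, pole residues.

Denominator factor (y + 5/2)^3: pole of order 3 at -5/2, modulus 5/2.
The radius of convergence is the smallest modulus among the singular points: 5/2.
At the order-3 pole -5/2 set g(y) = (y - (-5/2))^3*f(y) = 3*y**2/2 + 16*y/15 - 34/37.
Order-3 pole: residue = g''(a)/2; g''(-5/2) = 3, so the residue is 3/2.

Radius of convergence at 0: 5/2.
At -5/2: a pole of order 3; residue 3/2.


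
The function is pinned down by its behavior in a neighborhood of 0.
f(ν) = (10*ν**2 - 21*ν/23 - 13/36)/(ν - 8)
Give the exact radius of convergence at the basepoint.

Denominator factor (ν - 8): pole of order 1 at 8, modulus 8.
The radius of convergence is the smallest modulus among the singular points: 8.

The radius of convergence is 8.


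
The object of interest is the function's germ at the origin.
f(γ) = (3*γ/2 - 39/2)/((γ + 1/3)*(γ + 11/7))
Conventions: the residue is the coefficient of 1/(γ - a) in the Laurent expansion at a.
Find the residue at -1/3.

The residue is -210/13.

At the order-1 pole -1/3 set g(γ) = (γ - (-1/3))*f(γ) = (3*γ/2 - 39/2)/(γ + 11/7).
Simple pole: residue = g(a) at a = -1/3, which is -210/13.


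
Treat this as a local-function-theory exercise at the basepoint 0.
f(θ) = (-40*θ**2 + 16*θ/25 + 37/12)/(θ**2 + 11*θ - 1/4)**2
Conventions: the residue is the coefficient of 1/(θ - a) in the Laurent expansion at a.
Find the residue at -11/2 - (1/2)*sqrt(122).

The residue is (2869/2232600)*sqrt(122).

The factor θ**2 + 11*θ - 1/4 splits as (θ - a)(θ - a') with a = -11/2 - (1/2)*sqrt(122), a' = -11/2 + (1/2)*sqrt(122). At the order-2 pole a set g(θ) = (θ - a)^2*f(θ) = [-40*θ**2 + 16*θ/25 + 37/12] / (θ - a')^2.
Order-2 pole: residue = g'(a); g'(-11/2 - (1/2)*sqrt(122)) = (2869/2232600)*sqrt(122), so the residue is (2869/2232600)*sqrt(122).


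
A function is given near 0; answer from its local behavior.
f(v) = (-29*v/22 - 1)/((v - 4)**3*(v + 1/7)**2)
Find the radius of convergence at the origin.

Denominator factor (v + 1/7)^2: pole of order 2 at -1/7, modulus 1/7.
Denominator factor (v - 4)^3: pole of order 3 at 4, modulus 4.
The radius of convergence is the smallest modulus among the singular points: 1/7.

The radius of convergence is 1/7.


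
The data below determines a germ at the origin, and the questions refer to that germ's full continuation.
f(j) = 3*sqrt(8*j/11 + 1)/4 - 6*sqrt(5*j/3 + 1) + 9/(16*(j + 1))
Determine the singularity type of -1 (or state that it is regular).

The point is a pole of order 1.

The denominator factor j + 1 vanishes at -1 and appears to the power 1; the numerator there equals 9/16, nonzero, and no other factor vanishes.
The branch terms are analytic at this point.
Hence a pole whose order is the multiplicity, 1.


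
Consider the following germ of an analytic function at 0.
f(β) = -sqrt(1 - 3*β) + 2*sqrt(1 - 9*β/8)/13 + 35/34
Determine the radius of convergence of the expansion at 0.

Branch term (2/13)*sqrt(1 - β/(8/9)): its argument vanishes at β = 8/9, a square-root branch point, modulus 8/9.
Branch term (-1)*sqrt(1 - β/(1/3)): its argument vanishes at β = 1/3, a square-root branch point, modulus 1/3.
The radius of convergence is the smallest modulus among the singular points: 1/3.

The radius of convergence is 1/3.


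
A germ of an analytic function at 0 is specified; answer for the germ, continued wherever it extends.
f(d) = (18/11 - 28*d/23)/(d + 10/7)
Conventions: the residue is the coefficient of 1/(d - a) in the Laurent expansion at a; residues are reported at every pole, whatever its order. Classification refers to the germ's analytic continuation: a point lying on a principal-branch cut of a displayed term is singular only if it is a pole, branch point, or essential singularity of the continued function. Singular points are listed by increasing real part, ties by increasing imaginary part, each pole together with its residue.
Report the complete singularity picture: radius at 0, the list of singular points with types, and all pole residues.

Denominator factor (d + 10/7): pole of order 1 at -10/7, modulus 10/7.
The radius of convergence is the smallest modulus among the singular points: 10/7.
At the order-1 pole -10/7 set g(d) = (d - (-10/7))*f(d) = 18/11 - 28*d/23.
Simple pole: residue = g(a) at a = -10/7, which is 854/253.

Radius of convergence at 0: 10/7.
At -10/7: a pole of order 1; residue 854/253.


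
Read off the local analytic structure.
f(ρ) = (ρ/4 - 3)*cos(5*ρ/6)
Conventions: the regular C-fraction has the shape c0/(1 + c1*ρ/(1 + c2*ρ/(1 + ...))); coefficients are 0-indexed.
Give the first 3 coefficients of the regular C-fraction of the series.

Taylor coefficients (expand at 0): a_0 = -3, a_1 = 1/4, a_2 = 25/24.
c0 = a_0 = -3. Peel one level at a time: if S = 1 + c*ρ/S' with S'(0) = 1, then c is the ρ-coefficient of S and S' = c*ρ/(S - 1).
S_1 = c0/f = 1 + (1/12)*ρ + (17/48)*ρ^2 + ...; c1 = 1/12.
S_2 = c1*ρ/(S_1 - 1) = 1 + (-17/4)*ρ + ...; c2 = -17/4.

The regular C-fraction coefficients are [-3, 1/12, -17/4].


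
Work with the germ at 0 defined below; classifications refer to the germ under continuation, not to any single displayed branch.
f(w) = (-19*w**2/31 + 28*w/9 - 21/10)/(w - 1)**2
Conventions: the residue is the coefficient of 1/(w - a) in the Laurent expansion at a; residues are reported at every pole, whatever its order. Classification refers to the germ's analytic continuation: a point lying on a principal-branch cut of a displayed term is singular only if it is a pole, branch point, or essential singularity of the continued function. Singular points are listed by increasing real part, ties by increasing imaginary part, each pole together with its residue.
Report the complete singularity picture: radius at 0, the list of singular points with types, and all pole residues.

Denominator factor (w - 1)^2: pole of order 2 at 1, modulus 1.
The radius of convergence is the smallest modulus among the singular points: 1.
At the order-2 pole 1 set g(w) = (w - (1))^2*f(w) = -19*w**2/31 + 28*w/9 - 21/10.
Order-2 pole: residue = g'(a); g'(1) = 526/279, so the residue is 526/279.

Radius of convergence at 0: 1.
At 1: a pole of order 2; residue 526/279.


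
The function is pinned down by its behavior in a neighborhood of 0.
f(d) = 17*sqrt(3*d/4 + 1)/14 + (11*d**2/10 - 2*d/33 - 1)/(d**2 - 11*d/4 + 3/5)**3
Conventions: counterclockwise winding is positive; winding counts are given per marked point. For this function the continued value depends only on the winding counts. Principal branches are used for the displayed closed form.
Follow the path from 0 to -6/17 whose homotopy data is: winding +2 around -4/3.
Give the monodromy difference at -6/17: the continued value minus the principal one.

Continued minus principal equals 0.

The rational part is single-valued and drops out of the difference; each branch term changes only by its own monodromy.
(17/14)*sqrt(1 - d/(-4/3)): winding +2 is even, the square root returns to the same sheet, contribution 0.
Summing the contributions at d = -6/17 gives 0.


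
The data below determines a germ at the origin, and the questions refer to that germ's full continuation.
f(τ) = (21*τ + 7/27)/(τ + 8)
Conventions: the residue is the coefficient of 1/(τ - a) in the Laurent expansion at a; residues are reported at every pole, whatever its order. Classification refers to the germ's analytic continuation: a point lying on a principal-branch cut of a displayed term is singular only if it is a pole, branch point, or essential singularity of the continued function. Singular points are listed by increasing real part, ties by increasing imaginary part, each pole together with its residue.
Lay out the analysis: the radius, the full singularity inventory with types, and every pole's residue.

Denominator factor (τ + 8): pole of order 1 at -8, modulus 8.
The radius of convergence is the smallest modulus among the singular points: 8.
At the order-1 pole -8 set g(τ) = (τ - (-8))*f(τ) = 21*τ + 7/27.
Simple pole: residue = g(a) at a = -8, which is -4529/27.

Radius of convergence at 0: 8.
At -8: a pole of order 1; residue -4529/27.


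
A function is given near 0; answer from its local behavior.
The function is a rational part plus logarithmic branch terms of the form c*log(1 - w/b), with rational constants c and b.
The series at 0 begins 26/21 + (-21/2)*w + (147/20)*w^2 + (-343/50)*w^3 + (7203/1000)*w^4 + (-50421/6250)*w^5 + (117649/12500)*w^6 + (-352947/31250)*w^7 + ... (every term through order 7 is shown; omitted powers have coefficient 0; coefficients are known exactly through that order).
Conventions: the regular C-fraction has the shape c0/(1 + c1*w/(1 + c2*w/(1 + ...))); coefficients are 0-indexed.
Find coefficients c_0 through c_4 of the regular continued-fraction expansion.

The regular C-fraction coefficients are [26/21, 441/52, -2023/260, -91/4335, 6251/8670].

Taylor coefficients (read off): a_0 = 26/21, a_1 = -21/2, a_2 = 147/20, a_3 = -343/50, a_4 = 7203/1000.
c0 = a_0 = 26/21. Peel one level at a time: if S = 1 + c*w/S' with S'(0) = 1, then c is the w-coefficient of S and S' = c*w/(S - 1).
S_1 = c0/f = 1 + (441/52)*w + (892143/13520)*w^2 + ...; c1 = 441/52.
S_2 = c1*w/(S_1 - 1) = 1 + (-2023/260)*w + (-49/300)*w^2 + ...; c2 = -2023/260.
S_3 = c2*w/(S_2 - 1) = 1 + (-91/4335)*w + (568841/37584450)*w^2 + ...; c3 = -91/4335.
S_4 = c3*w/(S_3 - 1) = 1 + (6251/8670)*w + ...; c4 = 6251/8670.


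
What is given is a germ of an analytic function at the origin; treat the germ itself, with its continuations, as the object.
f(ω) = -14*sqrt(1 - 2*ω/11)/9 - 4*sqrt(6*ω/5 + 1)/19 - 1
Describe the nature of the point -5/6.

The term (-4/19)*sqrt(1 - ω/(-5/6)) has argument 1 - -5/6/(-5/6) = 0 at -5/6: a square-root (algebraic, two-sheeted) branch point; the remaining terms are analytic or single-valued there.

The point is an algebraic (square-root) branch point.


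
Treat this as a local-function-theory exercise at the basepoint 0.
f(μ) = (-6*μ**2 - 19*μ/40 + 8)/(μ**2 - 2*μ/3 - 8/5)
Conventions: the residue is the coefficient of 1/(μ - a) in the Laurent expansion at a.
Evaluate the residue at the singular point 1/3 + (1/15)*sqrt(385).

The factor μ**2 - 2*μ/3 - 8/5 splits as (μ - a)(μ - a') with a = 1/3 + (1/15)*sqrt(385), a' = 1/3 - (1/15)*sqrt(385). At the order-1 pole a set g(μ) = (μ - a)*f(μ) = [-6*μ**2 - 19*μ/40 + 8] / (μ - a').
Simple pole: residue = g(a) at a = 1/3 + (1/15)*sqrt(385), which is -179/80 - (53/880)*sqrt(385).

The residue is -179/80 - (53/880)*sqrt(385).


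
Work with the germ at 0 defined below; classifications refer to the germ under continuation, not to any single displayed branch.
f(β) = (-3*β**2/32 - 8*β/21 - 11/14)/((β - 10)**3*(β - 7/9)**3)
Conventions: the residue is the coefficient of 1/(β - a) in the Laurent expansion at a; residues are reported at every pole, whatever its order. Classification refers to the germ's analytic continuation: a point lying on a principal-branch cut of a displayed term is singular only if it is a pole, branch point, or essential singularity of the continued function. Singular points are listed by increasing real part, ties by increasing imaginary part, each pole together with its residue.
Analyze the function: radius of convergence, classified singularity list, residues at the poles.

Radius of convergence at 0: 7/9.
At 7/9: a pole of order 3; residue 388610217/882345104032.
At 10: a pole of order 3; residue -388610217/882345104032.

Denominator factor (β - 7/9)^3: pole of order 3 at 7/9, modulus 7/9.
Denominator factor (β - 10)^3: pole of order 3 at 10, modulus 10.
The radius of convergence is the smallest modulus among the singular points: 7/9.
At the order-3 pole 7/9 set g(β) = (β - (7/9))^3*f(β) = (-3*β**2/32 - 8*β/21 - 11/14)/(β - 10)**3.
Order-3 pole: residue = g''(a)/2; g''(7/9) = 388610217/441172552016, so the residue is 388610217/882345104032.
At the order-3 pole 10 set g(β) = (β - (10))^3*f(β) = (-3*β**2/32 - 8*β/21 - 11/14)/(β - 7/9)**3.
Order-3 pole: residue = g''(a)/2; g''(10) = -388610217/441172552016, so the residue is -388610217/882345104032.
List the singular points by increasing real part (a conjugate pair: the negative imaginary part first).


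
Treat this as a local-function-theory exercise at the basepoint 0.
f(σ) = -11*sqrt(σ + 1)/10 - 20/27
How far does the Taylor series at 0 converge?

The radius of convergence is 1.

Branch term (-11/10)*sqrt(1 - σ/(-1)): its argument vanishes at σ = -1, a square-root branch point, modulus 1.
The radius of convergence is the smallest modulus among the singular points: 1.


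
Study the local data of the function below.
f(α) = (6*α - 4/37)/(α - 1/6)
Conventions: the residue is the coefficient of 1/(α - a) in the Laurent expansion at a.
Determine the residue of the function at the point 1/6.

At the order-1 pole 1/6 set g(α) = (α - (1/6))*f(α) = 6*α - 4/37.
Simple pole: residue = g(a) at a = 1/6, which is 33/37.

The residue is 33/37.


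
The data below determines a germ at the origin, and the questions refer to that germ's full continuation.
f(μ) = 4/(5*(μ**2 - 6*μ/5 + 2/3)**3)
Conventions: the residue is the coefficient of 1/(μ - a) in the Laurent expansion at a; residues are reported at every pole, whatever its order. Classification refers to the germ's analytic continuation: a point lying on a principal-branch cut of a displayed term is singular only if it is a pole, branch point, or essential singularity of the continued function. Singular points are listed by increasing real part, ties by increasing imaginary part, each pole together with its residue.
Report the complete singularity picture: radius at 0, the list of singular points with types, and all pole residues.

Radius of convergence at 0: (1/3)*sqrt(6).
At (3/5) - ((1/15)*sqrt(69))*i: a pole of order 3; residue ((16875/48668)*sqrt(69))*i.
At (3/5) + ((1/15)*sqrt(69))*i: a pole of order 3; residue -((16875/48668)*sqrt(69))*i.

Denominator factor (μ**2 - 6*μ/5 + 2/3)^3: discriminant -92/75, complex-conjugate roots (3/5) + ((1/15)*sqrt(69))*i and (3/5) - ((1/15)*sqrt(69))*i; poles of order 3, moduli (1/3)*sqrt(6) and (1/3)*sqrt(6).
The radius of convergence is the smallest modulus among the singular points: (1/3)*sqrt(6).
The factor μ**2 - 6*μ/5 + 2/3 splits as (μ - a)(μ - a') with a = (3/5) - ((1/15)*sqrt(69))*i, a' = (3/5) + ((1/15)*sqrt(69))*i. At the order-3 pole a set g(μ) = (μ - a)^3*f(μ) = [4/5] / (μ - a')^3.
Order-3 pole: residue = g''(a)/2; g''((3/5) - ((1/15)*sqrt(69))*i) = ((16875/24334)*sqrt(69))*i, so the residue is ((16875/48668)*sqrt(69))*i.
The factor μ**2 - 6*μ/5 + 2/3 splits as (μ - a)(μ - a') with a = (3/5) + ((1/15)*sqrt(69))*i, a' = (3/5) - ((1/15)*sqrt(69))*i. At the order-3 pole a set g(μ) = (μ - a)^3*f(μ) = [4/5] / (μ - a')^3.
Order-3 pole: residue = g''(a)/2; g''((3/5) + ((1/15)*sqrt(69))*i) = -((16875/24334)*sqrt(69))*i, so the residue is -((16875/48668)*sqrt(69))*i.
List the singular points by increasing real part (a conjugate pair: the negative imaginary part first).


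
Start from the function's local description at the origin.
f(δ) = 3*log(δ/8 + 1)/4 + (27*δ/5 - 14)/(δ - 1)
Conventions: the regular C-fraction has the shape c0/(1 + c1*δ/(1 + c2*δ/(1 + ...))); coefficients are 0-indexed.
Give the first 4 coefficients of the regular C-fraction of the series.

Taylor coefficients (expand at 0): a_0 = 14, a_1 = 1391/160, a_2 = 22001/2560, a_3 = 88069/10240.
c0 = a_0 = 14. Peel one level at a time: if S = 1 + c*δ/S' with S'(0) = 1, then c is the δ-coefficient of S and S' = c*δ/(S - 1).
S_1 = c0/f = 1 + (-1391/2240)*δ + (-1145259/5017600)*δ^2 + ...; c1 = -1391/2240.
S_2 = c1*δ/(S_1 - 1) = 1 + (-1145259/3115840)*δ + (-5971915/495329536)*δ^2 + ...; c2 = -1145259/3115840.
S_3 = c2*δ/(S_2 - 1) = 1 + (-209017025/6372221076)*δ + ...; c3 = -209017025/6372221076.

The regular C-fraction coefficients are [14, -1391/2240, -1145259/3115840, -209017025/6372221076].


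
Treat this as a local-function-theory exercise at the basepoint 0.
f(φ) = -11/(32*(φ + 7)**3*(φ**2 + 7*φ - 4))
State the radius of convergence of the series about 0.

Denominator factor (φ + 7)^3: pole of order 3 at -7, modulus 7.
Denominator factor (φ**2 + 7*φ - 4): discriminant 65, real irrational roots -7/2 + (1/2)*sqrt(65) and -7/2 - (1/2)*sqrt(65); poles of order 1, moduli -7/2 + (1/2)*sqrt(65) and 7/2 + (1/2)*sqrt(65).
The radius of convergence is the smallest modulus among the singular points: -7/2 + (1/2)*sqrt(65).

The radius of convergence is -7/2 + (1/2)*sqrt(65).


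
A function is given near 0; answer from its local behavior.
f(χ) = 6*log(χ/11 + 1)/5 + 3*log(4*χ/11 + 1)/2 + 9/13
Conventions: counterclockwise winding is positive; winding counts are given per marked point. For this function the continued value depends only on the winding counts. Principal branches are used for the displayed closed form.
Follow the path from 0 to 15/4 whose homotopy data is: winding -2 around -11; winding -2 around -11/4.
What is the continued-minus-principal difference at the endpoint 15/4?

The rational part is single-valued and drops out of the difference; each branch term changes only by its own monodromy.
(6/5)*log(1 - χ/(-11)): each positive loop around -11 adds 2*pi*i to the log, so winding -2 contributes (6/5)*(-2)*2*pi*i = -(24/5)*pi*i.
(3/2)*log(1 - χ/(-11/4)): each positive loop around -11/4 adds 2*pi*i to the log, so winding -2 contributes (3/2)*(-2)*2*pi*i = -(6)*pi*i.
Summing the contributions at χ = 15/4 gives -(54/5)*pi*i.

Continued minus principal equals -(54/5)*pi*i.


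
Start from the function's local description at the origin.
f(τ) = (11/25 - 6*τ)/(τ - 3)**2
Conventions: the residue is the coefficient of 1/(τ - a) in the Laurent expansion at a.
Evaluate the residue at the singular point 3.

At the order-2 pole 3 set g(τ) = (τ - (3))^2*f(τ) = 11/25 - 6*τ.
Order-2 pole: residue = g'(a); g'(3) = -6, so the residue is -6.

The residue is -6.


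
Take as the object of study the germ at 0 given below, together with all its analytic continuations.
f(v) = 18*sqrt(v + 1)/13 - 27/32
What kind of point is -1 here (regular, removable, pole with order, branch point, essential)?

The point is an algebraic (square-root) branch point.

The term (18/13)*sqrt(1 - v/(-1)) has argument 1 - -1/(-1) = 0 at -1: a square-root (algebraic, two-sheeted) branch point; the remaining terms are analytic or single-valued there.


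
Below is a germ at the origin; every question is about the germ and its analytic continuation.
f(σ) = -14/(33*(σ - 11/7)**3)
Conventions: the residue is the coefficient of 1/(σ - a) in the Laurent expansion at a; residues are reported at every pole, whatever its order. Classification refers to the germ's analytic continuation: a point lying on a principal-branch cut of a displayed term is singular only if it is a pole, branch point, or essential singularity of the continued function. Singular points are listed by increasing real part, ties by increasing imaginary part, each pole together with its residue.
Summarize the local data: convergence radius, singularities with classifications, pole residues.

Radius of convergence at 0: 11/7.
At 11/7: a pole of order 3; residue 0.

Denominator factor (σ - 11/7)^3: pole of order 3 at 11/7, modulus 11/7.
The radius of convergence is the smallest modulus among the singular points: 11/7.
At the order-3 pole 11/7 set g(σ) = (σ - (11/7))^3*f(σ) = -14/33.
Order-3 pole: residue = g''(a)/2; g''(11/7) = 0, so the residue is 0.


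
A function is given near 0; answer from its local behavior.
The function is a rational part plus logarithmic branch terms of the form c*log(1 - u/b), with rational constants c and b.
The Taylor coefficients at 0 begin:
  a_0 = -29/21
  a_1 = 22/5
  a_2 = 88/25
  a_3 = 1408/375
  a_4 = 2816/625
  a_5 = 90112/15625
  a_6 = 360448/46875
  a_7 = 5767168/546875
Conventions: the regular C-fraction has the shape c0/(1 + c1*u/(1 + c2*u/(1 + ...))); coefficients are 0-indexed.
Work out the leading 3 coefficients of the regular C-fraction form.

The regular C-fraction coefficients are [-29/21, 462/145, -578/145].

Taylor coefficients (read off): a_0 = -29/21, a_1 = 22/5, a_2 = 88/25.
c0 = a_0 = -29/21. Peel one level at a time: if S = 1 + c*u/S' with S'(0) = 1, then c is the u-coefficient of S and S' = c*u/(S - 1).
S_1 = c0/f = 1 + (462/145)*u + (267036/21025)*u^2 + ...; c1 = 462/145.
S_2 = c1*u/(S_1 - 1) = 1 + (-578/145)*u + ...; c2 = -578/145.


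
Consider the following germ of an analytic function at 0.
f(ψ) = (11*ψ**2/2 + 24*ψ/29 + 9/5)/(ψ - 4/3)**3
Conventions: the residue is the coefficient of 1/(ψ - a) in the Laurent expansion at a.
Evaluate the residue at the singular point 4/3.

The residue is 11/2.

At the order-3 pole 4/3 set g(ψ) = (ψ - (4/3))^3*f(ψ) = 11*ψ**2/2 + 24*ψ/29 + 9/5.
Order-3 pole: residue = g''(a)/2; g''(4/3) = 11, so the residue is 11/2.


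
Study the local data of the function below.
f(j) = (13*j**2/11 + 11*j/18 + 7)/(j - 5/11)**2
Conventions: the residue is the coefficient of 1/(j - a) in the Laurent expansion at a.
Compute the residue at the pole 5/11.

The residue is 3671/2178.

At the order-2 pole 5/11 set g(j) = (j - (5/11))^2*f(j) = 13*j**2/11 + 11*j/18 + 7.
Order-2 pole: residue = g'(a); g'(5/11) = 3671/2178, so the residue is 3671/2178.


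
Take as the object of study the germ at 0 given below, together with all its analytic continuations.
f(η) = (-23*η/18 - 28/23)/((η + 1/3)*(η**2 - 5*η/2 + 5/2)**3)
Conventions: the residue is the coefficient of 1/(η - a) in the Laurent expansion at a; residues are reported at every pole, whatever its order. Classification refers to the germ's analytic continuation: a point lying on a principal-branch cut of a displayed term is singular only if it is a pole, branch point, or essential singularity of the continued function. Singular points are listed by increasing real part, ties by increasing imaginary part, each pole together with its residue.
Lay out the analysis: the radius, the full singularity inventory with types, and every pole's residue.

Denominator factor (η**2 - 5*η/2 + 5/2)^3: discriminant -15/4, complex-conjugate roots (5/4) + ((1/4)*sqrt(15))*i and (5/4) - ((1/4)*sqrt(15))*i; poles of order 3, moduli (1/2)*sqrt(10) and (1/2)*sqrt(10).
Denominator factor (η + 1/3): pole of order 1 at -1/3, modulus 1/3.
The radius of convergence is the smallest modulus among the singular points: 1/3.
At the order-1 pole -1/3 set g(η) = (η - (-1/3))*f(η) = (-23*η/18 - 28/23)/(η**2 - 5*η/2 + 5/2)**3.
Simple pole: residue = g(a) at a = -1/3, which is -26541/1370386.
The factor η**2 - 5*η/2 + 5/2 splits as (η - a)(η - a') with a = (5/4) - ((1/4)*sqrt(15))*i, a' = (5/4) + ((1/4)*sqrt(15))*i. At the order-3 pole a set g(η) = (η - a)^3*f(η) = [(-23*η/18 - 28/23)/(η + 1/3)] / (η - a')^3.
Order-3 pole: residue = g''(a)/2; g''((5/4) - ((1/4)*sqrt(15))*i) = (26541/1370386) - ((971153797/4625052750)*sqrt(15))*i, so the residue is (26541/2740772) - ((971153797/9250105500)*sqrt(15))*i.
The factor η**2 - 5*η/2 + 5/2 splits as (η - a)(η - a') with a = (5/4) + ((1/4)*sqrt(15))*i, a' = (5/4) - ((1/4)*sqrt(15))*i. At the order-3 pole a set g(η) = (η - a)^3*f(η) = [(-23*η/18 - 28/23)/(η + 1/3)] / (η - a')^3.
Order-3 pole: residue = g''(a)/2; g''((5/4) + ((1/4)*sqrt(15))*i) = (26541/1370386) + ((971153797/4625052750)*sqrt(15))*i, so the residue is (26541/2740772) + ((971153797/9250105500)*sqrt(15))*i.
List the singular points by increasing real part (a conjugate pair: the negative imaginary part first).

Radius of convergence at 0: 1/3.
At -1/3: a pole of order 1; residue -26541/1370386.
At (5/4) - ((1/4)*sqrt(15))*i: a pole of order 3; residue (26541/2740772) - ((971153797/9250105500)*sqrt(15))*i.
At (5/4) + ((1/4)*sqrt(15))*i: a pole of order 3; residue (26541/2740772) + ((971153797/9250105500)*sqrt(15))*i.
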